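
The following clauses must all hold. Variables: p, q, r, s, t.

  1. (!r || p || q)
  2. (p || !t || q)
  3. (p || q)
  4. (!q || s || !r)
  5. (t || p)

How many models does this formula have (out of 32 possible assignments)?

Case analysis on p and q:
  p=T, q=T: t free; 3 ways for (r,s) × 2^1 = 6.
  p=T, q=F: r, s, t free → 2^3 = 8.
  p=F, q=T: remaining (r,s,t) ∈ {(F,F,T); (F,T,T); (T,T,T)} — 3.
  p=F, q=F: a clause becomes empty — 0.
Total: 6 + 8 + 3 + 0 = 17.

17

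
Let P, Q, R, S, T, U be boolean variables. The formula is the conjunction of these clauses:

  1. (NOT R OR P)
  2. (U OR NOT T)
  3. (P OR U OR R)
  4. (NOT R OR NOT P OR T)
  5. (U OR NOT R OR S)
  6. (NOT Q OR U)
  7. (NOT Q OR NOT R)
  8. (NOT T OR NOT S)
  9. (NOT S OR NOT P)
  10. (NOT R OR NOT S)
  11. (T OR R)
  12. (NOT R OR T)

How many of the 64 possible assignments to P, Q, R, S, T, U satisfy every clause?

5

The models are:
  P=0 Q=0 R=0 S=0 T=1 U=1
  P=0 Q=1 R=0 S=0 T=1 U=1
  P=1 Q=0 R=0 S=0 T=1 U=1
  P=1 Q=0 R=1 S=0 T=1 U=1
  P=1 Q=1 R=0 S=0 T=1 U=1
That's 5 in total.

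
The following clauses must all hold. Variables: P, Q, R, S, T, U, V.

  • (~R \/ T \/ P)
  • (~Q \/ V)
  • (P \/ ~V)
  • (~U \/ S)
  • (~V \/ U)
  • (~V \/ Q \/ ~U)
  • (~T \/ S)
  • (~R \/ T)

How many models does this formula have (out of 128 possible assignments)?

17

Split on V, then T.
  V=1, T=1: remaining (P,Q,R,S,U) ∈ {(1,1,0,1,1); (1,1,1,1,1)} — 2.
  V=1, T=0: remaining (P,Q,R,S,U) ∈ {(1,1,0,1,1)} — 1.
  V=0, T=1: forces Q=0; S=1; P, R, U free → 2^3 = 8.
  V=0, T=0: P free; 3 ways for (Q,R,S,U) × 2^1 = 6.
Total: 2 + 1 + 8 + 6 = 17.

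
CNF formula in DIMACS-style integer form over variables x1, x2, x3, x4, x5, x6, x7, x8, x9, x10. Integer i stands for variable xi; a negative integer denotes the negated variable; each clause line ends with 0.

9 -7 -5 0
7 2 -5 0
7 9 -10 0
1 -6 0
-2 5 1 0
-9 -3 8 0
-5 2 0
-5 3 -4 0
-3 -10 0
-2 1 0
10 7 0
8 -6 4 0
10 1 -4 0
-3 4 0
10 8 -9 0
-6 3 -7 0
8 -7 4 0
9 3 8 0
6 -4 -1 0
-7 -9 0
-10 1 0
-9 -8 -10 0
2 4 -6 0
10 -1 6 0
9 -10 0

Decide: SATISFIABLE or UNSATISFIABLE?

SATISFIABLE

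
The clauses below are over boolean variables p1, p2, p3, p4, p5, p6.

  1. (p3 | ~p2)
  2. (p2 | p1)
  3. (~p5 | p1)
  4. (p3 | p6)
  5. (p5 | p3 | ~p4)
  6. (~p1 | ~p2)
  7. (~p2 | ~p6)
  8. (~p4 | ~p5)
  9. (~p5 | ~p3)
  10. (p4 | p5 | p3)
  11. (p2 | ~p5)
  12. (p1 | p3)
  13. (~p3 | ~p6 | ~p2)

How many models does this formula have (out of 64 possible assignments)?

6

Satisfying assignments:
  p1=F p2=T p3=T p4=F p5=F p6=F
  p1=F p2=T p3=T p4=T p5=F p6=F
  p1=T p2=F p3=T p4=F p5=F p6=F
  p1=T p2=F p3=T p4=F p5=F p6=T
  p1=T p2=F p3=T p4=T p5=F p6=F
  p1=T p2=F p3=T p4=T p5=F p6=T
Count: 6.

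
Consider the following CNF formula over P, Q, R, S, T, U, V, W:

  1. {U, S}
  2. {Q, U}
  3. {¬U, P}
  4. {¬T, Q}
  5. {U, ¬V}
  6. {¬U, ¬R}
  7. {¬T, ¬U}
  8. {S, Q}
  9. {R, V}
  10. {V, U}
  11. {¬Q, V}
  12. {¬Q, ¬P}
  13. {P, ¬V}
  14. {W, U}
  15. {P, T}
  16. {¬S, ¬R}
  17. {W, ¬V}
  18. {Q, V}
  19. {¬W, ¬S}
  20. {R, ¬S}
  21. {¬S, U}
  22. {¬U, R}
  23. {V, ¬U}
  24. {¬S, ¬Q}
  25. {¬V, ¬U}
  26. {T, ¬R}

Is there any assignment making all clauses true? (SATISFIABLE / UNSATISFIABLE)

UNSATISFIABLE

U = True:
  propagation gives P=True, R=False; an empty clause results — contradiction.
U = False:
  propagation gives S=True; an empty clause results — contradiction.
Every branch closes, so no satisfying assignment exists.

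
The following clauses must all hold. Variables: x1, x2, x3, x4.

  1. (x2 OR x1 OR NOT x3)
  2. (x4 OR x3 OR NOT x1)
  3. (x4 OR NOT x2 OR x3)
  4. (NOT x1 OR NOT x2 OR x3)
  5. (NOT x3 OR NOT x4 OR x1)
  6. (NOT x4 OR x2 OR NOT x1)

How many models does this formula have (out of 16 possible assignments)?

The models are:
  x1=F x2=F x3=F x4=F
  x1=F x2=F x3=F x4=T
  x1=F x2=T x3=F x4=T
  x1=F x2=T x3=T x4=F
  x1=T x2=F x3=T x4=F
  x1=T x2=T x3=T x4=F
  x1=T x2=T x3=T x4=T
Count: 7.

7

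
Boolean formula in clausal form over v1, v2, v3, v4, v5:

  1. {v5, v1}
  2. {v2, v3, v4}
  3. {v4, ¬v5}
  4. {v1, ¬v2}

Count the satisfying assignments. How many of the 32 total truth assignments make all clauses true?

13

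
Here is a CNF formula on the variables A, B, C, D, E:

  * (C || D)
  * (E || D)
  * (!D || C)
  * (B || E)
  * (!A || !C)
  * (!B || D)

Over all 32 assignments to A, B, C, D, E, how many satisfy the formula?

The models are:
  A=0 B=0 C=1 D=0 E=1
  A=0 B=0 C=1 D=1 E=1
  A=0 B=1 C=1 D=1 E=0
  A=0 B=1 C=1 D=1 E=1
That's 4 in total.

4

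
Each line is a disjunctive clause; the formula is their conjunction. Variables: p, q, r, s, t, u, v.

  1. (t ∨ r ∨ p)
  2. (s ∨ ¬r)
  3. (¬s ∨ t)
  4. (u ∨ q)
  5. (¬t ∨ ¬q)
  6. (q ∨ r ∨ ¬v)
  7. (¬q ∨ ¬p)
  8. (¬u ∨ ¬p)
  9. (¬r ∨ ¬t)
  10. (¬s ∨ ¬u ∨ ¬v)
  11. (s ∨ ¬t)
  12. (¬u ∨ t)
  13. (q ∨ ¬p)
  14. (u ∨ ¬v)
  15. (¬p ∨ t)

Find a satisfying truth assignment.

p=F, q=F, r=F, s=T, t=T, u=T, v=F

v occurs only negated in the remaining clauses — set v = False.
Branch on p: take p = False.
Set q = False and propagate.
  then u is forced to True.
  then t is forced to True.
  then r is forced to False.
  then s is forced to True.
Check each clause:
  1. (r ∨ p ∨ t) — t is true.
  2. (s ∨ ¬r) — s is true.
  3. (¬s ∨ t) — t is true.
  4. (u ∨ q) — u is true.
  5. (¬q ∨ ¬t) — ¬q is true.
  6. (q ∨ r ∨ ¬v) — ¬v is true.
  7. (¬p ∨ ¬q) — ¬q is true.
  8. (¬u ∨ ¬p) — ¬p is true.
  9. (¬r ∨ ¬t) — ¬r is true.
  10. (¬s ∨ ¬v ∨ ¬u) — ¬v is true.
  11. (¬t ∨ s) — s is true.
  12. (¬u ∨ t) — t is true.
  13. (q ∨ ¬p) — ¬p is true.
  14. (u ∨ ¬v) — ¬v is true.
  15. (t ∨ ¬p) — t is true.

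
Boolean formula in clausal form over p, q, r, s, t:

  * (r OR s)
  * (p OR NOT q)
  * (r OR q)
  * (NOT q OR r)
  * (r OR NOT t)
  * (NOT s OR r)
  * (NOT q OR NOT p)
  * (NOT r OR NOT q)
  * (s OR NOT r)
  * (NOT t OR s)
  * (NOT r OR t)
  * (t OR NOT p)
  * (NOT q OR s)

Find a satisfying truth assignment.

Set p = False and propagate.
  then q is forced to False.
  then r is forced to True.
  then s is forced to True.
  then t is forced to True.
Check each clause:
  1. (r OR s) — r is true.
  2. (NOT q OR p) — NOT q is true.
  3. (q OR r) — r is true.
  4. (NOT q OR r) — r is true.
  5. (NOT t OR r) — r is true.
  6. (r OR NOT s) — r is true.
  7. (NOT p OR NOT q) — NOT q is true.
  8. (NOT r OR NOT q) — NOT q is true.
  9. (s OR NOT r) — s is true.
  10. (s OR NOT t) — s is true.
  11. (NOT r OR t) — t is true.
  12. (NOT p OR t) — t is true.
  13. (NOT q OR s) — s is true.

p=F, q=F, r=T, s=T, t=T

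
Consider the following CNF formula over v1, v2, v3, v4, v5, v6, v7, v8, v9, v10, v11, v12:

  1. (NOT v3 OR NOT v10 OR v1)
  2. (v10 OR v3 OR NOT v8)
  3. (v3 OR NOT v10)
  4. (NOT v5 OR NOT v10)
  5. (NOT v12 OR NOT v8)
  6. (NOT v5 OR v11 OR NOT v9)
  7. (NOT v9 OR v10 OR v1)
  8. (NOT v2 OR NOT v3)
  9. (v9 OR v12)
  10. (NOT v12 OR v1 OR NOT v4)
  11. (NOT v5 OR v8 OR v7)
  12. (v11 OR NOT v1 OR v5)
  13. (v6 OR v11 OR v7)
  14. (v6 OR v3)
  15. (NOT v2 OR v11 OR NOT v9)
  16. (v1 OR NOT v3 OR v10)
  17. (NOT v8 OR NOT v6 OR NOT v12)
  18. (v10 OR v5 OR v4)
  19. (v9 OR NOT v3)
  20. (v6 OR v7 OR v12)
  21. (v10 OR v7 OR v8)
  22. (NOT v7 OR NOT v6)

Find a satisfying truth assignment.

v1 = 1  v2 = 0  v3 = 1  v4 = 0  v5 = 0  v6 = 1  v7 = 0  v8 = 0  v9 = 1  v10 = 1  v11 = 1  v12 = 1

v2 occurs only negated in the remaining clauses — set v2 = False.
v11 occurs only positively in the remaining clauses — set v11 = True.
Try v1 = True.
Set v3 = True and propagate.
  then v9 is forced to True.
Branch on v4: take v4 = False.
The remaining clauses are satisfied by v5 = False, v6 = True, v7 = False, v8 = False, v10 = True, v12 = True.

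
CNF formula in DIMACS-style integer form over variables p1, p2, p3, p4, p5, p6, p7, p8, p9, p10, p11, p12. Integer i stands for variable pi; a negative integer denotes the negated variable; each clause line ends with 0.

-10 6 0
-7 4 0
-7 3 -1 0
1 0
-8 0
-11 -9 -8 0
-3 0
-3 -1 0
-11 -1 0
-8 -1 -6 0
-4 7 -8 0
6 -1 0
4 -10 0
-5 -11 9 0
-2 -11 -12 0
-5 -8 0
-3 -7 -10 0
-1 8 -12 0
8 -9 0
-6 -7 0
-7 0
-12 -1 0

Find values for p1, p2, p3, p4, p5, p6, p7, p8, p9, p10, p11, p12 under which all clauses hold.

p1=T, p2=T, p3=F, p4=F, p5=F, p6=T, p7=F, p8=F, p9=F, p10=F, p11=F, p12=F

(p1) is a unit clause, so p1 = True.
The clause (~p8) is unit: p8 must be False.
Unit propagation: (~p3) forces p3 = False.
The clause (~p7) is unit: p7 must be False.
(~p11) is a unit clause, so p11 = False.
Unit propagation: (p6) forces p6 = True.
(~p12) is a unit clause, so p12 = False.
(~p9) is a unit clause, so p9 = False.
Pure literal: p10 appears only negated; assign p10 = False.
p2, p4, p5 are now unconstrained; take p2 = True, p4 = False, p5 = False.
Every clause has at least one true literal under this assignment.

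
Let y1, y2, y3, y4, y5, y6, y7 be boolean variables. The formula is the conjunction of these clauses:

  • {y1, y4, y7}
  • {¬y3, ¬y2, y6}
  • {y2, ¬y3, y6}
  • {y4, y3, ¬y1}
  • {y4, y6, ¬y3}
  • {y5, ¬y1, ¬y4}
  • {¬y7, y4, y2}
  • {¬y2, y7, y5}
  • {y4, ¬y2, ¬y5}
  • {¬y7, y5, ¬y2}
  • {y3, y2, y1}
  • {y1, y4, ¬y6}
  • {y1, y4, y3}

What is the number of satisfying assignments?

Case analysis on y4 and y2:
  y4=T, y2=T: y1, y7 free; 3 ways for (y3,y5,y6) × 2^2 = 12.
  y4=T, y2=F: y7 free; 5 ways for (y1,y3,y5,y6) × 2^1 = 10.
  y4=F, y2=T: a clause becomes empty — 0.
  y4=F, y2=F: remaining (y1,y3,y5,y6,y7) ∈ {(T,T,F,T,F); (T,T,T,T,F)} — 2.
Total: 12 + 10 + 0 + 2 = 24.

24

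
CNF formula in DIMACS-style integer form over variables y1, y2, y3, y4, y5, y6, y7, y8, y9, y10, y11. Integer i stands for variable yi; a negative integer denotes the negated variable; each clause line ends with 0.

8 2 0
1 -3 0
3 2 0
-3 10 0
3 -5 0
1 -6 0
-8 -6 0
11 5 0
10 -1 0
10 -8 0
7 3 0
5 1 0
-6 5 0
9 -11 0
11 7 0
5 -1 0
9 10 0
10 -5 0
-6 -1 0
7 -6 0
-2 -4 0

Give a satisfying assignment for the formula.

Pure literal: y4 appears only negated; assign y4 = False.
y6 occurs only negated in the remaining clauses — set y6 = False.
Branch on y1: take y1 = True.
  then y10 is forced to True.
  then y5 is forced to True.
  then y3 is forced to True.
Branch on y2: take y2 = True.
Try y7 = True.
The remaining clauses are satisfied by y8 = True, y9 = False, y11 = False.
Every clause has at least one true literal under this assignment.
Check each clause:
  1. {y2, y8} — y8 is true.
  2. {y1, ¬y3} — y1 is true.
  3. {y2, y3} — y2 is true.
  4. {y10, ¬y3} — y10 is true.
  5. {y3, ¬y5} — y3 is true.
  6. {y1, ¬y6} — y1 is true.
  7. {¬y6, ¬y8} — ¬y6 is true.
  8. {y5, y11} — y5 is true.
  9. {y10, ¬y1} — y10 is true.
  10. {¬y8, y10} — y10 is true.
  11. {y3, y7} — y3 is true.
  12. {y5, y1} — y1 is true.
  13. {¬y6, y5} — ¬y6 is true.
  14. {y9, ¬y11} — ¬y11 is true.
  15. {y7, y11} — y7 is true.
  16. {¬y1, y5} — y5 is true.
  17. {y10, y9} — y10 is true.
  18. {y10, ¬y5} — y10 is true.
  19. {¬y6, ¬y1} — ¬y6 is true.
  20. {y7, ¬y6} — ¬y6 is true.
  21. {¬y2, ¬y4} — ¬y4 is true.

y1=True  y2=True  y3=True  y4=False  y5=True  y6=False  y7=True  y8=True  y9=False  y10=True  y11=False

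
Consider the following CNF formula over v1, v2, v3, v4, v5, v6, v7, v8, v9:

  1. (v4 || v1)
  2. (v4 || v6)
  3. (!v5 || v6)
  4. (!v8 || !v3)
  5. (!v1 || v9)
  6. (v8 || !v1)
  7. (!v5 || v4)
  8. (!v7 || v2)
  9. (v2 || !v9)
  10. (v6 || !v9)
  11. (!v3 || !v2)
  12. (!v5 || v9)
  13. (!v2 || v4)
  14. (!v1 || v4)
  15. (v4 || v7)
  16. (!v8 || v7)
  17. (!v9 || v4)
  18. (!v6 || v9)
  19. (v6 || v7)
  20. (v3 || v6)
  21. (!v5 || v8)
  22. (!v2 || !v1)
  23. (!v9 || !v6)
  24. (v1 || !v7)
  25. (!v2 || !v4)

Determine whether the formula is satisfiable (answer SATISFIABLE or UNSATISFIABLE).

UNSATISFIABLE

v4 = True:
  propagation gives v2=False, v7=False, v9=False, v1=False; an empty clause results — contradiction.
v4 = False:
  propagation gives v1=True; an empty clause results — contradiction.
Every branch closes, so no satisfying assignment exists.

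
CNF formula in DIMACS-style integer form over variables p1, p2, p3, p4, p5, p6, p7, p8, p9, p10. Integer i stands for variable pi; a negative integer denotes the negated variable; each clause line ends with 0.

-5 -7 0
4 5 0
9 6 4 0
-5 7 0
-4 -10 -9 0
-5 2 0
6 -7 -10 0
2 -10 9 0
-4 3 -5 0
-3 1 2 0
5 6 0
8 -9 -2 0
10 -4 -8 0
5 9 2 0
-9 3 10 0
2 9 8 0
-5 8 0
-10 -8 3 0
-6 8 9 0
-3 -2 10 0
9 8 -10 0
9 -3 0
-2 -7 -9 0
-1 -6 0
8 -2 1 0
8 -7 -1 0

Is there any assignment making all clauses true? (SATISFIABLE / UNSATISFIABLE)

UNSATISFIABLE

p9 = True:
  p5 = True:
    propagation gives p7=False; an empty clause results — contradiction.
  p5 = False:
    propagation gives p4=True, p10=False, p6=True, p8=False; an empty clause results — contradiction.
p9 = False:
  p5 = True:
    propagation gives p7=False; an empty clause results — contradiction.
  p5 = False:
    propagation gives p4=True, p6=True, p2=True, p8=True; an empty clause results — contradiction.
Every branch closes, so no satisfying assignment exists.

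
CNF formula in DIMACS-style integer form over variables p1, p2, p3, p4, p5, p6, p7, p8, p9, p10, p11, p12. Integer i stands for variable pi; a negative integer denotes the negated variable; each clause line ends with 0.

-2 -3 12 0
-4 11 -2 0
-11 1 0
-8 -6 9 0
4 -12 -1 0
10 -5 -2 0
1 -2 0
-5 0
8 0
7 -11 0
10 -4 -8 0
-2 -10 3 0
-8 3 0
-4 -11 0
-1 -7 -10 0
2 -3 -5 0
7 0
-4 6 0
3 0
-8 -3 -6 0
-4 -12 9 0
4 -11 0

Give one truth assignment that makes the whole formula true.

The clause (~p5) is unit: p5 must be False.
Unit propagation: (p8) forces p8 = True.
The clause (p3) is unit: p3 must be True.
(p7) is a unit clause, so p7 = True.
(~p6) is a unit clause, so p6 = False.
The clause (~p4) is unit: p4 must be False.
Unit propagation: (~p11) forces p11 = False.
Pure literal: p2 appears only negated; assign p2 = False.
p10 occurs only negated in the remaining clauses — set p10 = False.
Set p1 = False and propagate.
p9, p12 are now unconstrained; take p9 = True, p12 = True.
Every clause has at least one true literal under this assignment.

p1=False, p2=False, p3=True, p4=False, p5=False, p6=False, p7=True, p8=True, p9=True, p10=False, p11=False, p12=True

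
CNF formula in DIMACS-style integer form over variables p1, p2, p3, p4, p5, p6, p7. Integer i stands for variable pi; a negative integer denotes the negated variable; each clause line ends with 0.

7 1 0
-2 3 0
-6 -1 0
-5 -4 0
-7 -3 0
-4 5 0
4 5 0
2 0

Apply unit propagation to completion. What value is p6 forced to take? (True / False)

False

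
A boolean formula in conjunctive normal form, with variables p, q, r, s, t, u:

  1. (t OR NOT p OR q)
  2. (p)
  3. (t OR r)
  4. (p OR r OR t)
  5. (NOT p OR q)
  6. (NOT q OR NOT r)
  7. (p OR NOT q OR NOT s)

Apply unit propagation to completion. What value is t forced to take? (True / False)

(p) is a unit clause: p = True.
(q OR NOT p): since p = True, the clause reduces to (q). q = True.
From (NOT q OR NOT r) and q = True: r = False.
(t OR r) with r = False leaves only t, so t = True.

True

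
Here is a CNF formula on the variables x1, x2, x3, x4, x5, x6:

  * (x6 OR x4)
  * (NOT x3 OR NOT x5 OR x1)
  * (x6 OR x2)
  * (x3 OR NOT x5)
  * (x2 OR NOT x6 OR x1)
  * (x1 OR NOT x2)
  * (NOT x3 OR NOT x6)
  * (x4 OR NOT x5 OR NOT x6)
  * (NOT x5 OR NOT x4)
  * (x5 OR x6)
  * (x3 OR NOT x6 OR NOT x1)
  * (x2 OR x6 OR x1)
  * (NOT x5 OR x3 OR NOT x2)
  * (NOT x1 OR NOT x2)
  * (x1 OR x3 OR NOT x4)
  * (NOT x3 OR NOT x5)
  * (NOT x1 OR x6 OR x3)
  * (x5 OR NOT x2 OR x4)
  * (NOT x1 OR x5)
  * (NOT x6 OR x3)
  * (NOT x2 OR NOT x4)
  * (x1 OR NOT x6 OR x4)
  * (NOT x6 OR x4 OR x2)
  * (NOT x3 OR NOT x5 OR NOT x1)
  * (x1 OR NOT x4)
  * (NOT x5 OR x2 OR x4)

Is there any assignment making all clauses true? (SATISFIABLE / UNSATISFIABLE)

x1 = True:
  propagation gives x2=False, x6=True, x3=False; an empty clause results — contradiction.
x1 = False:
  propagation gives x2=False, x6=True; an empty clause results — contradiction.
Every branch closes, so no satisfying assignment exists.

UNSATISFIABLE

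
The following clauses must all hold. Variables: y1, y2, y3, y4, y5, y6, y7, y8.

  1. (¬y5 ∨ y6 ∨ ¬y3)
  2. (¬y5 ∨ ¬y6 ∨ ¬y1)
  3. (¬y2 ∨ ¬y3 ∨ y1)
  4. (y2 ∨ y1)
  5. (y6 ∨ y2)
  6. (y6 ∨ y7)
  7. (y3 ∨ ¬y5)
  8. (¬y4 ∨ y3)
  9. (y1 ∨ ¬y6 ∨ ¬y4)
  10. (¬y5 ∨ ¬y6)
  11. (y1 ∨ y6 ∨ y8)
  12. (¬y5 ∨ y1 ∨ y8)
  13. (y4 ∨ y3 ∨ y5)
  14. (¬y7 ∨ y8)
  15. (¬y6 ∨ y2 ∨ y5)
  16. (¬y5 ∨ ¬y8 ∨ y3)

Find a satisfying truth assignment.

y1=True  y2=True  y3=True  y4=False  y5=False  y6=False  y7=True  y8=True

Check each clause:
  1. (¬y5 ∨ ¬y3 ∨ y6) — ¬y5 is true.
  2. (¬y5 ∨ ¬y1 ∨ ¬y6) — ¬y6 is true.
  3. (y1 ∨ ¬y3 ∨ ¬y2) — y1 is true.
  4. (y1 ∨ y2) — y1 is true.
  5. (y6 ∨ y2) — y2 is true.
  6. (y7 ∨ y6) — y7 is true.
  7. (y3 ∨ ¬y5) — y3 is true.
  8. (y3 ∨ ¬y4) — y3 is true.
  9. (¬y4 ∨ ¬y6 ∨ y1) — y1 is true.
  10. (¬y5 ∨ ¬y6) — ¬y6 is true.
  11. (y1 ∨ y8 ∨ y6) — y8 is true.
  12. (y1 ∨ ¬y5 ∨ y8) — y8 is true.
  13. (y4 ∨ y3 ∨ y5) — y3 is true.
  14. (y8 ∨ ¬y7) — y8 is true.
  15. (y5 ∨ ¬y6 ∨ y2) — ¬y6 is true.
  16. (y3 ∨ ¬y8 ∨ ¬y5) — y3 is true.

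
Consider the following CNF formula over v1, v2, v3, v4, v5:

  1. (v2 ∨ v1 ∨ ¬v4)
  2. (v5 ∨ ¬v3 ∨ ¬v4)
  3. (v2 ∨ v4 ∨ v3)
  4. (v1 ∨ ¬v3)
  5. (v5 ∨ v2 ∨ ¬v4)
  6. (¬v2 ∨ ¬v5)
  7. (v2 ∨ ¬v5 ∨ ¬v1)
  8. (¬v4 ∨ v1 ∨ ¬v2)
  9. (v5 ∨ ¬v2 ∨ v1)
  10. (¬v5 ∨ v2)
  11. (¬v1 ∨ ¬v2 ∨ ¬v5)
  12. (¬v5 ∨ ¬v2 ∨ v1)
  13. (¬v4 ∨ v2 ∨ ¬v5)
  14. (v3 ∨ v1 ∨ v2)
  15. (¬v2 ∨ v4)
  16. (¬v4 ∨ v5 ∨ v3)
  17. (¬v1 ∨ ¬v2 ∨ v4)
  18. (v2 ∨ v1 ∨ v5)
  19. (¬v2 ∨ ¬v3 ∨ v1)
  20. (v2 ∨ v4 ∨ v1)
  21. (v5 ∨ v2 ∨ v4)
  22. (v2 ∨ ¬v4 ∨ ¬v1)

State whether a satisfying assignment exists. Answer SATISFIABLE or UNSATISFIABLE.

v2 = True:
  propagation gives v5=False, v1=True, v4=True, v3=False; an empty clause results — contradiction.
v2 = False:
  propagation gives v5=False, v4=False; an empty clause results — contradiction.
Every branch closes, so no satisfying assignment exists.

UNSATISFIABLE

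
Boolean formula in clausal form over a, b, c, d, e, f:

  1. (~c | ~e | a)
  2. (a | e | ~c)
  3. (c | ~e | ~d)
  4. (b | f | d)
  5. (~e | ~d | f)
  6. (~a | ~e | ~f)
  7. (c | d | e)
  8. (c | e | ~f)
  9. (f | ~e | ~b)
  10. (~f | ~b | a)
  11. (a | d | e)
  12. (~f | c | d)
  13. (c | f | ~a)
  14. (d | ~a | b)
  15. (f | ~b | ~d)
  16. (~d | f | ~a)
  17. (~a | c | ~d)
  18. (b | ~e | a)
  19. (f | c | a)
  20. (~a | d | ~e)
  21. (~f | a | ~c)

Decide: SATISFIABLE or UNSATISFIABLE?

Set a = True and propagate.
Branch on b: take b = True.
For the remaining variables, c = True, d = False, e = False, f = True works.
So a=1, b=1, c=1, d=0, e=0, f=1 is a satisfying assignment.

SATISFIABLE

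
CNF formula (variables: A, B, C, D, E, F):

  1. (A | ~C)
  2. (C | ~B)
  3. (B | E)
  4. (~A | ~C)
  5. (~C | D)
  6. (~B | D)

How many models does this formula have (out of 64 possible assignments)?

Split on C, then B.
  C=T, B=T: a clause becomes empty — 0.
  C=T, B=F: a clause becomes empty — 0.
  C=F, B=T: a clause becomes empty — 0.
  C=F, B=F: forces E=T; A, D, F free → 2^3 = 8.
Total: 0 + 0 + 0 + 8 = 8.

8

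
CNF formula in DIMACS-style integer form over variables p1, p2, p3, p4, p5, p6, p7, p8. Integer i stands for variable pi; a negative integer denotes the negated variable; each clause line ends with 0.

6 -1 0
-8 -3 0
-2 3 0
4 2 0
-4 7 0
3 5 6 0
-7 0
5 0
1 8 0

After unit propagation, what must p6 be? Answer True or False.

True

(!p7) is a unit clause: p7 = False.
(!p4 || p7): since p7 = False, the clause reduces to (!p4). p4 = False.
In (p2 || p4), p4 is now false; p2 must hold, so p2 = True.
(p3 || !p2) with p2 = True leaves only p3, so p3 = True.
In (!p3 || !p8), !p3 is now false; !p8 must hold, so p8 = False.
Unit clause (p5) sets p5 = True.
(p1 || p8) with p8 = False leaves only p1, so p1 = True.
From (!p1 || p6) and p1 = True: p6 = True.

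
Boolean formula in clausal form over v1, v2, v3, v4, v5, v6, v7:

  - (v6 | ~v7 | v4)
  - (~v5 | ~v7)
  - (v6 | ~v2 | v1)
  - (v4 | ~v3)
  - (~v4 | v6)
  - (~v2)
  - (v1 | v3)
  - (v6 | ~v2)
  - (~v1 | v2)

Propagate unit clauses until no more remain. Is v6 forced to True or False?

True

(~v2) stands alone — v2 = False.
From (~v1 | v2) and v2 = False: v1 = False.
(v3 | v1): since v1 = False, the clause reduces to (v3). v3 = True.
(~v3 | v4): since v3 = True, the clause reduces to (v4). v4 = True.
(v6 | ~v4) with v4 = True leaves only v6, so v6 = True.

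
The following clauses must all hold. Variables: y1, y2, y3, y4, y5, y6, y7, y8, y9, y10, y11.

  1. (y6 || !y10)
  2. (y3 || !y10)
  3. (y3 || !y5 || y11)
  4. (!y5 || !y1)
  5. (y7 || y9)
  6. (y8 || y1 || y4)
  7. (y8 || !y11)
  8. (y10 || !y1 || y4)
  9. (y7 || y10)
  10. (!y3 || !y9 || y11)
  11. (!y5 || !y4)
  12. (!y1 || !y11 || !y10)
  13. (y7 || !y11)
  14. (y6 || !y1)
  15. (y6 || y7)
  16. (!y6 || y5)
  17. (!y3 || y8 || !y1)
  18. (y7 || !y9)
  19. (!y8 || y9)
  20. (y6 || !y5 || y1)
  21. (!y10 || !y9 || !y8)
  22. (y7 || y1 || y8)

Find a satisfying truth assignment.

Pure literal: y7 appears only positively; assign y7 = True.
Branch on y1: take y1 = False.
Branch on y3: take y3 = True.
The remaining clauses are satisfied by y2 = False, y4 = False, y5 = False, y6 = False, y8 = True, y9 = True, y10 = False, y11 = True.

y1 = F, y2 = F, y3 = T, y4 = F, y5 = F, y6 = F, y7 = T, y8 = T, y9 = T, y10 = F, y11 = T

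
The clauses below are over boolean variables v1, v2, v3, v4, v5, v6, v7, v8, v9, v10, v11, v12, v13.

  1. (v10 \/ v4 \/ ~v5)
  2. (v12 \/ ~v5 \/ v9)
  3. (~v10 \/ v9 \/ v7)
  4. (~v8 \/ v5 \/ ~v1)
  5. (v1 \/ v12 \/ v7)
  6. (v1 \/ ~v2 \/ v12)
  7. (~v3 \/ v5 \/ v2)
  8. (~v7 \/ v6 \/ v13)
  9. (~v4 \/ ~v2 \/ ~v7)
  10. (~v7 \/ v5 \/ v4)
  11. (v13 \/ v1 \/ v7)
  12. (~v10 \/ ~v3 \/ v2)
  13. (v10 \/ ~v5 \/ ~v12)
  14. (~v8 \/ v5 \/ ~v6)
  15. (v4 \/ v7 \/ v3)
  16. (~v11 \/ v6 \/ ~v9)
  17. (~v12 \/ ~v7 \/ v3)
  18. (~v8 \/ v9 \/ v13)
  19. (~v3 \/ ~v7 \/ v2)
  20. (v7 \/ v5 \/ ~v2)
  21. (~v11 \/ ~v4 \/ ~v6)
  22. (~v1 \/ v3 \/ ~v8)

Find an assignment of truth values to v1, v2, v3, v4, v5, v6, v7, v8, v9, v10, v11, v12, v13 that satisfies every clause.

v1 = T, v2 = T, v3 = F, v4 = T, v5 = T, v6 = F, v7 = F, v8 = F, v9 = T, v10 = F, v11 = F, v12 = F, v13 = F

v8 occurs only negated in the remaining clauses — set v8 = False.
Pure literal: v11 appears only negated; assign v11 = False.
Branch on v1: take v1 = True.
Set v2 = True and propagate.
Set v3 = False and propagate.
For the remaining variables, v4 = True, v5 = True, v6 = False, v7 = False, v9 = True, v10 = False, v12 = False, v13 = False works.
Every clause has at least one true literal under this assignment.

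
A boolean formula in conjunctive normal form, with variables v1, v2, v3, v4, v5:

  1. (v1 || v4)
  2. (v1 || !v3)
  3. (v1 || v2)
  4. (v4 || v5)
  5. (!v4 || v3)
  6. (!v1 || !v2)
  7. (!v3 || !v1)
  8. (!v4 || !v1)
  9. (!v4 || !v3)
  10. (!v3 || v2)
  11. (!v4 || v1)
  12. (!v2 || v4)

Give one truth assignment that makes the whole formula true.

v1=T  v2=F  v3=F  v4=F  v5=T

v5 occurs only positively in the remaining clauses — set v5 = True.
Try v1 = True.
  then v2 is forced to False.
  then v3 is forced to False.
  then v4 is forced to False.
Every clause has at least one true literal under this assignment.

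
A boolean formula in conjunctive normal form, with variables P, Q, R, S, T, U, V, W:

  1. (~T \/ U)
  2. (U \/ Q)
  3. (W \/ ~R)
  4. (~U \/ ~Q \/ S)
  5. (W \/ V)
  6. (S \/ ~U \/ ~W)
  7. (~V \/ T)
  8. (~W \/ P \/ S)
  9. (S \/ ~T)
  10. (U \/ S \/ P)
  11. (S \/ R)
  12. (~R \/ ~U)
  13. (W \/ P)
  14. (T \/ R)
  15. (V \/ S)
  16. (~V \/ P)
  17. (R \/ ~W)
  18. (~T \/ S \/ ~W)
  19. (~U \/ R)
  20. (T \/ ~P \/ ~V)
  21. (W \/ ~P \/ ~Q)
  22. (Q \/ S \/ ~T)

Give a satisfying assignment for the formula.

P=True, Q=True, R=True, S=True, T=False, U=False, V=False, W=True

Check each clause:
  1. (U \/ ~T) — ~T is true.
  2. (Q \/ U) — Q is true.
  3. (W \/ ~R) — W is true.
  4. (S \/ ~U \/ ~Q) — ~U is true.
  5. (V \/ W) — W is true.
  6. (S \/ ~W \/ ~U) — ~U is true.
  7. (~V \/ T) — ~V is true.
  8. (~W \/ P \/ S) — P is true.
  9. (~T \/ S) — ~T is true.
  10. (S \/ U \/ P) — P is true.
  11. (S \/ R) — R is true.
  12. (~U \/ ~R) — ~U is true.
  13. (P \/ W) — W is true.
  14. (R \/ T) — R is true.
  15. (V \/ S) — S is true.
  16. (P \/ ~V) — P is true.
  17. (R \/ ~W) — R is true.
  18. (S \/ ~T \/ ~W) — ~T is true.
  19. (~U \/ R) — ~U is true.
  20. (T \/ ~V \/ ~P) — ~V is true.
  21. (~P \/ W \/ ~Q) — W is true.
  22. (S \/ Q \/ ~T) — Q is true.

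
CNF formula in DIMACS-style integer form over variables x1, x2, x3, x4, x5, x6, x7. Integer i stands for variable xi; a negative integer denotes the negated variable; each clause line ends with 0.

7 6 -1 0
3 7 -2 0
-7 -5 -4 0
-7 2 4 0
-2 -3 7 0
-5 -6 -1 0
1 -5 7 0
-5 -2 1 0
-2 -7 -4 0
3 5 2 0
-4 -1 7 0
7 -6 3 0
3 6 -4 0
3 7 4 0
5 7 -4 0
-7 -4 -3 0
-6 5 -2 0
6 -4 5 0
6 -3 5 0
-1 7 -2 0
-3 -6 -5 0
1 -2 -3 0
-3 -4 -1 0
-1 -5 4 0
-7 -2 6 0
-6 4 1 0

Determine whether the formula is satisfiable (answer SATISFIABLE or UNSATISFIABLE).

Try x1 = True.
Set x2 = False and propagate.
Set x3 = True and propagate.
  then x4 is forced to False.
  then x7 is forced to False.
  then x6 is forced to True.
  then x5 is forced to False.
So x1=True, x2=False, x3=True, x4=False, x5=False, x6=True, x7=False is a satisfying assignment.

SATISFIABLE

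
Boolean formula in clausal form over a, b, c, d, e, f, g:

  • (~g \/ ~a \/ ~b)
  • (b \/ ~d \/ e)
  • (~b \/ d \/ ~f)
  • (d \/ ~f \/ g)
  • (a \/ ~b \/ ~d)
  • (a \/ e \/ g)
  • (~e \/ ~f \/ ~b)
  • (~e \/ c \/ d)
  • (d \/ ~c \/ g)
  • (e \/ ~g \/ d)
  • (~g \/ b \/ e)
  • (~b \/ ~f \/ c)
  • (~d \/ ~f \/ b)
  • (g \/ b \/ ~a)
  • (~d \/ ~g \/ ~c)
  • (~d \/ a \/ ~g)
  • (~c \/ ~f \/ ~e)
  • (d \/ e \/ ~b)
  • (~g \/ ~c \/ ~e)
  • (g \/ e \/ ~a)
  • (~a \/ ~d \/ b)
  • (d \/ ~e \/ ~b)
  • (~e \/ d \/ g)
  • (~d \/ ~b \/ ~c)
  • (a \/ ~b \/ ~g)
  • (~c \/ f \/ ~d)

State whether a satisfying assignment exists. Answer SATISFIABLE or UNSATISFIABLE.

SATISFIABLE

Branch on a: take a = False.
Set b = False and propagate.
Set c = False and propagate.
For the remaining variables, d = True, e = True, f = False, g = False works.
So a=F, b=F, c=F, d=T, e=T, f=F, g=F is a satisfying assignment.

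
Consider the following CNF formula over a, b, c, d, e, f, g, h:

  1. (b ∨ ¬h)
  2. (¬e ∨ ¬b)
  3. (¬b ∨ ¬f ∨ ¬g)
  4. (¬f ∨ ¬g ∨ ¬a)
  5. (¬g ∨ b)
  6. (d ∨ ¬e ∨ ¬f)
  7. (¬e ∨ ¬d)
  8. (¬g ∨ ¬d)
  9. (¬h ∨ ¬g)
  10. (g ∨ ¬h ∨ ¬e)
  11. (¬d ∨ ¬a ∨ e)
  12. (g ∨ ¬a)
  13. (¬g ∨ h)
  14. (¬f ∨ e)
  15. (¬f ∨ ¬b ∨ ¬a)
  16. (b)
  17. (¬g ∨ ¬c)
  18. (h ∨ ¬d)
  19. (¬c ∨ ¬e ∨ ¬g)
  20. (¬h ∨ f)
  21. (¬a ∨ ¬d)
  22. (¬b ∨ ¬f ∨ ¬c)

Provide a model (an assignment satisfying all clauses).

a = F, b = T, c = F, d = F, e = F, f = F, g = F, h = F

Check each clause:
  1. (¬h ∨ b) — ¬h is true.
  2. (¬e ∨ ¬b) — ¬e is true.
  3. (¬b ∨ ¬f ∨ ¬g) — ¬g is true.
  4. (¬a ∨ ¬f ∨ ¬g) — ¬g is true.
  5. (b ∨ ¬g) — ¬g is true.
  6. (¬f ∨ ¬e ∨ d) — ¬f is true.
  7. (¬d ∨ ¬e) — ¬e is true.
  8. (¬g ∨ ¬d) — ¬g is true.
  9. (¬h ∨ ¬g) — ¬h is true.
  10. (¬e ∨ g ∨ ¬h) — ¬h is true.
  11. (¬d ∨ ¬a ∨ e) — ¬d is true.
  12. (g ∨ ¬a) — ¬a is true.
  13. (h ∨ ¬g) — ¬g is true.
  14. (e ∨ ¬f) — ¬f is true.
  15. (¬b ∨ ¬f ∨ ¬a) — ¬f is true.
  16. (b) — b is true.
  17. (¬g ∨ ¬c) — ¬g is true.
  18. (¬d ∨ h) — ¬d is true.
  19. (¬g ∨ ¬c ∨ ¬e) — ¬g is true.
  20. (f ∨ ¬h) — ¬h is true.
  21. (¬a ∨ ¬d) — ¬d is true.
  22. (¬f ∨ ¬b ∨ ¬c) — ¬f is true.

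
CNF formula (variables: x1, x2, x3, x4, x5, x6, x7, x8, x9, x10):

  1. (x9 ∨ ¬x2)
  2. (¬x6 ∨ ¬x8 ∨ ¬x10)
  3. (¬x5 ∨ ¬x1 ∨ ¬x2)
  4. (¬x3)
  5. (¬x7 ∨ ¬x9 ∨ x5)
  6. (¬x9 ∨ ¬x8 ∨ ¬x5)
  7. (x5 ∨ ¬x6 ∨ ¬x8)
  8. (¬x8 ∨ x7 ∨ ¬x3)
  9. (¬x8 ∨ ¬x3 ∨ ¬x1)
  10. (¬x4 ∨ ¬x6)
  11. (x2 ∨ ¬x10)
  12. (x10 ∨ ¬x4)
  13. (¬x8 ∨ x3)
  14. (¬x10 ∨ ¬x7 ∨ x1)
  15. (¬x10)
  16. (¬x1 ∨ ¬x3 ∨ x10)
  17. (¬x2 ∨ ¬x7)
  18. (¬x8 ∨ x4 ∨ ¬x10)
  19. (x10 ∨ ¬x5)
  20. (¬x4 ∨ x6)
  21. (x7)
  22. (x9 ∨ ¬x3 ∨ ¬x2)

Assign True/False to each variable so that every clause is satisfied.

x1 = 0, x2 = 0, x3 = 0, x4 = 0, x5 = 0, x6 = 1, x7 = 1, x8 = 0, x9 = 0, x10 = 0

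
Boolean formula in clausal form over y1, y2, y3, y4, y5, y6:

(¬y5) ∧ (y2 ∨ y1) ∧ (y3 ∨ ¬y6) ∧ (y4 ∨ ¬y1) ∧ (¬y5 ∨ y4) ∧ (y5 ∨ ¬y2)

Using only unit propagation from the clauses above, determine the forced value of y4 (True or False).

(¬y5) is a unit clause: y5 = False.
(y5 ∨ ¬y2) with y5 = False leaves only ¬y2, so y2 = False.
(y2 ∨ y1): since y2 = False, the clause reduces to (y1). y1 = True.
(¬y1 ∨ y4) with y1 = True leaves only y4, so y4 = True.

True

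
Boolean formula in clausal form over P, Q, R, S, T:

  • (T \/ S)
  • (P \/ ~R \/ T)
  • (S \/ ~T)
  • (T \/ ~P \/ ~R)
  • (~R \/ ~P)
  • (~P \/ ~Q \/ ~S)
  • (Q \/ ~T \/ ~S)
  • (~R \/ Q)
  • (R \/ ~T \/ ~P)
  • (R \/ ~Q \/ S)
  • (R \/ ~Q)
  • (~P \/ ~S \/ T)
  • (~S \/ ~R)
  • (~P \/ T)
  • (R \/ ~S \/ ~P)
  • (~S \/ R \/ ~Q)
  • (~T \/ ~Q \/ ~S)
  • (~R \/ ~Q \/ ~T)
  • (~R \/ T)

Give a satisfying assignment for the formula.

P=False, Q=False, R=False, S=True, T=False

Check each clause:
  1. (S \/ T) — S is true.
  2. (T \/ P \/ ~R) — ~R is true.
  3. (~T \/ S) — ~T is true.
  4. (T \/ ~R \/ ~P) — ~R is true.
  5. (~P \/ ~R) — ~R is true.
  6. (~S \/ ~P \/ ~Q) — ~P is true.
  7. (~T \/ ~S \/ Q) — ~T is true.
  8. (~R \/ Q) — ~R is true.
  9. (~T \/ ~P \/ R) — ~T is true.
  10. (~Q \/ R \/ S) — S is true.
  11. (R \/ ~Q) — ~Q is true.
  12. (~P \/ T \/ ~S) — ~P is true.
  13. (~S \/ ~R) — ~R is true.
  14. (~P \/ T) — ~P is true.
  15. (~P \/ ~S \/ R) — ~P is true.
  16. (~S \/ ~Q \/ R) — ~Q is true.
  17. (~S \/ ~T \/ ~Q) — ~T is true.
  18. (~R \/ ~T \/ ~Q) — ~T is true.
  19. (~R \/ T) — ~R is true.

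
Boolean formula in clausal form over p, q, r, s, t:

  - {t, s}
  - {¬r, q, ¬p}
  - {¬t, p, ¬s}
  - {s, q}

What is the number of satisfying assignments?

Case analysis on s and p:
  s=1, p=1: t free; 3 ways for (q,r) × 2^1 = 6.
  s=1, p=0: remaining (q,r,t) ∈ {(0,0,0); (0,1,0); (1,0,0); (1,1,0)} — 4.
  s=0, p=1: remaining (q,r,t) ∈ {(1,0,1); (1,1,1)} — 2.
  s=0, p=0: remaining (q,r,t) ∈ {(1,0,1); (1,1,1)} — 2.
Total: 6 + 4 + 2 + 2 = 14.

14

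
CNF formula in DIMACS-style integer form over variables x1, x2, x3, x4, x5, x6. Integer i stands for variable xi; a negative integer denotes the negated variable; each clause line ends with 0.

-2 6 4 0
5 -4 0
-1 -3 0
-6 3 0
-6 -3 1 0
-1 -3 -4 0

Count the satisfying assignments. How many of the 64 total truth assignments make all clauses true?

12

Split on x3, then x1.
  x3=T, x1=T: a clause becomes empty — 0.
  x3=T, x1=F: remaining (x2,x4,x5,x6) ∈ {(F,F,F,F); (F,F,T,F); (F,T,T,F); (T,T,T,F)} — 4.
  x3=F, x1=T: remaining (x2,x4,x5,x6) ∈ {(F,F,F,F); (F,F,T,F); (F,T,T,F); (T,T,T,F)} — 4.
  x3=F, x1=F: remaining (x2,x4,x5,x6) ∈ {(F,F,F,F); (F,F,T,F); (F,T,T,F); (T,T,T,F)} — 4.
Total: 0 + 4 + 4 + 4 = 12.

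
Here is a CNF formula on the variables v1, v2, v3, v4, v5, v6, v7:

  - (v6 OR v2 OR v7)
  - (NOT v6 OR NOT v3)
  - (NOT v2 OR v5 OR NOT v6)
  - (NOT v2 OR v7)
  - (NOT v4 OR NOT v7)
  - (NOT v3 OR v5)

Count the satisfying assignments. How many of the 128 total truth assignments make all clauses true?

26

Case analysis on v2 and v6:
  v2=1, v6=1: remaining (v1,v3,v4,v5,v7) ∈ {(0,0,0,1,1); (1,0,0,1,1)} — 2.
  v2=1, v6=0: v1 free; 3 ways for (v3,v4,v5,v7) × 2^1 = 6.
  v2=0, v6=1: v1, v5 free; 3 ways for (v3,v4,v7) × 2^2 = 12.
  v2=0, v6=0: v1 free; 3 ways for (v3,v4,v5,v7) × 2^1 = 6.
Total: 2 + 6 + 12 + 6 = 26.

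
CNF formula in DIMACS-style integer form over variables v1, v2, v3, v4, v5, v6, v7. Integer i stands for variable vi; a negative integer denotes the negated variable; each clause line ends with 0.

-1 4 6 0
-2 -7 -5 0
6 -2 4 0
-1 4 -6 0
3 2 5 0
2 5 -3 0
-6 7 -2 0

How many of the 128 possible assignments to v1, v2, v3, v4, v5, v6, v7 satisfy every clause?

42

Case analysis on v2 and v6:
  v2=1, v6=1: v3 free; 3 ways for (v1,v4,v5,v7) × 2^1 = 6.
  v2=1, v6=0: v1, v3 free; 3 ways for (v4,v5,v7) × 2^2 = 12.
  v2=0, v6=1: v3, v7 free; 3 ways for (v1,v4,v5) × 2^2 = 12.
  v2=0, v6=0: v3, v7 free; 3 ways for (v1,v4,v5) × 2^2 = 12.
Total: 6 + 12 + 12 + 12 = 42.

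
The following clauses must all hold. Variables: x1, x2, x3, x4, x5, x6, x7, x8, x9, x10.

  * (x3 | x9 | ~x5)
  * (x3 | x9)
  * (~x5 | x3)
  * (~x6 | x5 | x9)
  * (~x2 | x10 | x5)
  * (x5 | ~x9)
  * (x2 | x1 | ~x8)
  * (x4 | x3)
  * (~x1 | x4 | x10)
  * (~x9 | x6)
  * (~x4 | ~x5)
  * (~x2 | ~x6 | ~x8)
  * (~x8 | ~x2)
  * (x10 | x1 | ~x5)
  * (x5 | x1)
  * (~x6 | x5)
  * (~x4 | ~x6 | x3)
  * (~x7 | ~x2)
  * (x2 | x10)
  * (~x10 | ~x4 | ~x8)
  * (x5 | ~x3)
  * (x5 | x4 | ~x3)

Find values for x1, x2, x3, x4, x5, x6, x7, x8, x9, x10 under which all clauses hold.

x1=T, x2=F, x3=T, x4=F, x5=T, x6=T, x7=F, x8=T, x9=T, x10=T

Check each clause:
  1. (~x5 | x9 | x3) — x9 is true.
  2. (x3 | x9) — x9 is true.
  3. (x3 | ~x5) — x3 is true.
  4. (~x6 | x5 | x9) — x9 is true.
  5. (~x2 | x5 | x10) — x10 is true.
  6. (~x9 | x5) — x5 is true.
  7. (x2 | ~x8 | x1) — x1 is true.
  8. (x4 | x3) — x3 is true.
  9. (x10 | ~x1 | x4) — x10 is true.
  10. (~x9 | x6) — x6 is true.
  11. (~x5 | ~x4) — ~x4 is true.
  12. (~x2 | ~x6 | ~x8) — ~x2 is true.
  13. (~x8 | ~x2) — ~x2 is true.
  14. (x1 | ~x5 | x10) — x1 is true.
  15. (x1 | x5) — x1 is true.
  16. (~x6 | x5) — x5 is true.
  17. (~x6 | ~x4 | x3) — x3 is true.
  18. (~x7 | ~x2) — ~x7 is true.
  19. (x2 | x10) — x10 is true.
  20. (~x4 | ~x10 | ~x8) — ~x4 is true.
  21. (~x3 | x5) — x5 is true.
  22. (~x3 | x4 | x5) — x5 is true.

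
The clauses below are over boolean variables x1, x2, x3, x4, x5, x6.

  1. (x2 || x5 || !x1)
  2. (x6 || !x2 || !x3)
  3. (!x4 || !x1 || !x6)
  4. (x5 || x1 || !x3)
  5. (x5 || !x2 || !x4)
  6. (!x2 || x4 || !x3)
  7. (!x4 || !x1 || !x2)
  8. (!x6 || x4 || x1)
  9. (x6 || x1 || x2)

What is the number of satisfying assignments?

18

Split on x1, then x2.
  x1=T, x2=T: remaining (x3,x4,x5,x6) ∈ {(F,F,F,F); (F,F,F,T); (F,F,T,F); (F,F,T,T)} — 4.
  x1=T, x2=F: x3 free; 3 ways for (x4,x5,x6) × 2^1 = 6.
  x1=F, x2=T: 5 of the 16 assignments to (x3,x4,x5,x6) work.
  x1=F, x2=F: remaining (x3,x4,x5,x6) ∈ {(F,T,F,T); (F,T,T,T); (T,T,T,T)} — 3.
Total: 4 + 6 + 5 + 3 = 18.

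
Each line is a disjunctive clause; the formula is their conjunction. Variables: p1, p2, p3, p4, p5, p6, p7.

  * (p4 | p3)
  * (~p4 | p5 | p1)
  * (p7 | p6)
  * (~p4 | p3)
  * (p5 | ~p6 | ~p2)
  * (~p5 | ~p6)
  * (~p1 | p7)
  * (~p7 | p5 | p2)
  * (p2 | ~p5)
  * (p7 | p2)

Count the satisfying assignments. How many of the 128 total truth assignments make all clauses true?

7

Satisfying assignments:
  p1=F p2=T p3=T p4=F p5=F p6=F p7=T
  p1=F p2=T p3=T p4=F p5=T p6=F p7=T
  p1=F p2=T p3=T p4=T p5=T p6=F p7=T
  p1=T p2=T p3=T p4=F p5=F p6=F p7=T
  p1=T p2=T p3=T p4=F p5=T p6=F p7=T
  p1=T p2=T p3=T p4=T p5=F p6=F p7=T
  p1=T p2=T p3=T p4=T p5=T p6=F p7=T
Count: 7.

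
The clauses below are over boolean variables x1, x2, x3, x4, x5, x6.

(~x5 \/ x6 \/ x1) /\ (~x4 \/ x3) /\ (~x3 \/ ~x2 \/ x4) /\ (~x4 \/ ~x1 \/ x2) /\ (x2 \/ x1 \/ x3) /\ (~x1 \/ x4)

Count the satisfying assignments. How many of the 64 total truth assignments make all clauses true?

16

Split on x1, then x4.
  x1=1, x4=1: remaining (x2,x3,x5,x6) ∈ {(1,1,0,0); (1,1,0,1); (1,1,1,0); (1,1,1,1)} — 4.
  x1=1, x4=0: a clause becomes empty — 0.
  x1=0, x4=1: x2 free; 3 ways for (x3,x5,x6) × 2^1 = 6.
  x1=0, x4=0: 6 of the 16 assignments to (x2,x3,x5,x6) work.
Total: 4 + 0 + 6 + 6 = 16.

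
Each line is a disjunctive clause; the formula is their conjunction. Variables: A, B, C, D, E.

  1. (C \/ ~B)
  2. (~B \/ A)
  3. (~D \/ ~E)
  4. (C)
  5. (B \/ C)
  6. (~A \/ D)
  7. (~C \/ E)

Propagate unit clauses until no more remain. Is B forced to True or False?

False

(C) stands alone — C = True.
(E \/ ~C): since C = True, the clause reduces to (E). E = True.
(~E \/ ~D) with E = True leaves only ~D, so D = False.
(D \/ ~A) with D = False leaves only ~A, so A = False.
In (A \/ ~B), A is now false; ~B must hold, so B = False.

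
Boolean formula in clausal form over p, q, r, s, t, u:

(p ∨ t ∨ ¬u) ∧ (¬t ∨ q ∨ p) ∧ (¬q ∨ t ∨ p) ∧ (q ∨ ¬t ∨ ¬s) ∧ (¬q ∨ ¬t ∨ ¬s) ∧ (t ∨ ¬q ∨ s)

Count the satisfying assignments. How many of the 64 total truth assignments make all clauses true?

28

Split on t, then q.
  t=T, q=T: forces s=F; p, r, u free → 2^3 = 8.
  t=T, q=F: remaining (p,r,s,u) ∈ {(T,F,F,F); (T,F,F,T); (T,T,F,F); (T,T,F,T)} — 4.
  t=F, q=T: remaining (p,r,s,u) ∈ {(T,F,T,F); (T,F,T,T); (T,T,T,F); (T,T,T,T)} — 4.
  t=F, q=F: r, s free; 3 ways for (p,u) × 2^2 = 12.
Total: 8 + 4 + 4 + 12 = 28.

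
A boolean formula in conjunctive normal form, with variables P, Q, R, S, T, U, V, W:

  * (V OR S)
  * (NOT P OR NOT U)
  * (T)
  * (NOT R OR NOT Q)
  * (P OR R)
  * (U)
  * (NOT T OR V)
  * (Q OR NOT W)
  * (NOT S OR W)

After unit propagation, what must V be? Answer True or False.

True

(T) is a unit clause: T = True.
(U) is a unit clause: U = True.
(NOT P OR NOT U): since U = True, the clause reduces to (NOT P). P = False.
In (P OR R), P is now false; R must hold, so R = True.
(NOT R OR NOT Q): since R = True, the clause reduces to (NOT Q). Q = False.
In (V OR NOT T), NOT T is now false; V must hold, so V = True.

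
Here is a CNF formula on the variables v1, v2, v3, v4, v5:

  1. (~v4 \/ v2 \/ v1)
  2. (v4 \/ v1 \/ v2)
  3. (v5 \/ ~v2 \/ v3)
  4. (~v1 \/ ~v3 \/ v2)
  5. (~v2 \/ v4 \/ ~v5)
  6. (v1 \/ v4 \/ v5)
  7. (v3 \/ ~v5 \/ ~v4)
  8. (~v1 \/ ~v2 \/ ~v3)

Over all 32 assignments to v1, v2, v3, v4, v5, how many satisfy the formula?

Satisfying assignments:
  v1=0 v2=1 v3=1 v4=1 v5=0
  v1=0 v2=1 v3=1 v4=1 v5=1
  v1=1 v2=0 v3=0 v4=0 v5=0
  v1=1 v2=0 v3=0 v4=0 v5=1
  v1=1 v2=0 v3=0 v4=1 v5=0
That's 5 in total.

5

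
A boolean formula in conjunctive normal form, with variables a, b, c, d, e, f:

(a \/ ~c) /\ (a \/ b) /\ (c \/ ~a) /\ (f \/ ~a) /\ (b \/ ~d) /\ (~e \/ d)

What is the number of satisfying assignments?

10

Split on a, then b.
  a=1, b=1: remaining (c,d,e,f) ∈ {(1,0,0,1); (1,1,0,1); (1,1,1,1)} — 3.
  a=1, b=0: remaining (c,d,e,f) ∈ {(1,0,0,1)} — 1.
  a=0, b=1: f free; 3 ways for (c,d,e) × 2^1 = 6.
  a=0, b=0: a clause becomes empty — 0.
Total: 3 + 1 + 6 + 0 = 10.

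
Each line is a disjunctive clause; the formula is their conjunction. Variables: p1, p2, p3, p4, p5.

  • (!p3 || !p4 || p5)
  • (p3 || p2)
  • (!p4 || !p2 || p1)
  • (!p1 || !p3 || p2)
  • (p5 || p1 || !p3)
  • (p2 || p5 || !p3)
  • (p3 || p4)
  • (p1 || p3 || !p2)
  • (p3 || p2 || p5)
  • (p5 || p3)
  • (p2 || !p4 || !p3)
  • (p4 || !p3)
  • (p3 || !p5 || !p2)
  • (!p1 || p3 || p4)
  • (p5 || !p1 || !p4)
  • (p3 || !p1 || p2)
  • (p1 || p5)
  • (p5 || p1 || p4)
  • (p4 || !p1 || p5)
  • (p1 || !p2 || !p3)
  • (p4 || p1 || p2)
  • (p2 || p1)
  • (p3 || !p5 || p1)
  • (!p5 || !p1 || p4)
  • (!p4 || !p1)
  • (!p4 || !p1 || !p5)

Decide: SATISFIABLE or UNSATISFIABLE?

UNSATISFIABLE

p1 = True:
  propagation gives p4=False, p3=True; an empty clause results — contradiction.
p1 = False:
  propagation gives p5=True, p2=True, p4=False, p3=True; an empty clause results — contradiction.
Every branch closes, so no satisfying assignment exists.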